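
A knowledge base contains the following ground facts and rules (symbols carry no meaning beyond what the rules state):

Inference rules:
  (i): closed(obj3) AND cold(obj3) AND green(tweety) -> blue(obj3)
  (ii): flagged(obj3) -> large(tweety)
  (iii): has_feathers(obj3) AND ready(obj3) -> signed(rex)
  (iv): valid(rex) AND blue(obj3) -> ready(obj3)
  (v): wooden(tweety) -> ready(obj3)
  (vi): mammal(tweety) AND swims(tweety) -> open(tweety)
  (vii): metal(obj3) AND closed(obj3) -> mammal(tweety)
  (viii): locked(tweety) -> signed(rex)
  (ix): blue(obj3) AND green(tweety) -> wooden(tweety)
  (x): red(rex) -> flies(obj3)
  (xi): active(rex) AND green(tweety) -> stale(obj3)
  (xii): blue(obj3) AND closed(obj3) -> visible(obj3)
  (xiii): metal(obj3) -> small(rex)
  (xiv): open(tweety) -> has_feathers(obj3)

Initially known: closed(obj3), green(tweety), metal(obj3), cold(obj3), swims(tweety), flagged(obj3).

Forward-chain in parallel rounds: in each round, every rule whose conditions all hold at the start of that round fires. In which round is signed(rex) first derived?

[1] (i) [closed(obj3) AND cold(obj3) AND green(tweety) -> blue(obj3)]; (ii) [flagged(obj3) -> large(tweety)]; (vii) [metal(obj3) AND closed(obj3) -> mammal(tweety)]; (xiii) [metal(obj3) -> small(rex)]. ⇒ new: blue(obj3), large(tweety), mammal(tweety), small(rex).
[2] (vi) [mammal(tweety) AND swims(tweety) -> open(tweety)]; (ix) [blue(obj3) AND green(tweety) -> wooden(tweety)]; (xii) [blue(obj3) AND closed(obj3) -> visible(obj3)]. ⇒ new: open(tweety), wooden(tweety), visible(obj3).
[3] (v) [wooden(tweety) -> ready(obj3)]; (xiv) [open(tweety) -> has_feathers(obj3)]. ⇒ new: ready(obj3), has_feathers(obj3).
[4] (iii) [has_feathers(obj3) AND ready(obj3) -> signed(rex)]. ⇒ new: signed(rex).
signed(rex) first appears in round 4.

4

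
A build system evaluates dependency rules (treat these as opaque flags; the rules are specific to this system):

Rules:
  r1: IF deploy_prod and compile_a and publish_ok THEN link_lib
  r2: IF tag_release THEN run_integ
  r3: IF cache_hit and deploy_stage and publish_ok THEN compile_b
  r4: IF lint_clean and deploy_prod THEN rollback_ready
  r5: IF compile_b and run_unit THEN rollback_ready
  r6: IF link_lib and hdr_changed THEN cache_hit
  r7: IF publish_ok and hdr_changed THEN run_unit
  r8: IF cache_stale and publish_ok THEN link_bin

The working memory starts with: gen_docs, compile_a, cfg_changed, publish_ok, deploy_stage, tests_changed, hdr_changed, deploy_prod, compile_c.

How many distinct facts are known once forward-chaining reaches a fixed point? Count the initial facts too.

Round 1: r1 [IF deploy_prod and compile_a and publish_ok THEN link_lib]; r7 [IF publish_ok and hdr_changed THEN run_unit]. Adds link_lib, run_unit.
Round 2: r6 [IF link_lib and hdr_changed THEN cache_hit]. Adds cache_hit.
Round 3: r3 [IF cache_hit and deploy_stage and publish_ok THEN compile_b]. Adds compile_b.
Round 4: r5 [IF compile_b and run_unit THEN rollback_ready]. Adds rollback_ready.
Closure: {cache_hit, cfg_changed, compile_a, compile_b, compile_c, deploy_prod, deploy_stage, gen_docs, hdr_changed, link_lib, publish_ok, rollback_ready, run_unit, tests_changed} — 14 facts.

14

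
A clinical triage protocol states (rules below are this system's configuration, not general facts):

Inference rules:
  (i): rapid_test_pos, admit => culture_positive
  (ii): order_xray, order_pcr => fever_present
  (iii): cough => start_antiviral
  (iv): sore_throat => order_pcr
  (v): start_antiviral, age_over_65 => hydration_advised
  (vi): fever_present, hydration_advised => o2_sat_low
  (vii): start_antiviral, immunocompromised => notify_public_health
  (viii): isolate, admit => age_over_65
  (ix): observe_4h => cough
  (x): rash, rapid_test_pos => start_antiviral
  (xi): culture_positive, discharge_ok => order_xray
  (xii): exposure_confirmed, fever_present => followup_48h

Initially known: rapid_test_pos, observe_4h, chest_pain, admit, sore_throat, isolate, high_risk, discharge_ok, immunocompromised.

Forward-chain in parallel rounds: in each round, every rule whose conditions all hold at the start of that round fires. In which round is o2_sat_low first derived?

4

Round 1: (i) [rapid_test_pos, admit => culture_positive]; (iv) [sore_throat => order_pcr]; (viii) [isolate, admit => age_over_65]; (ix) [observe_4h => cough]. Adds culture_positive, order_pcr, age_over_65, cough.
Round 2: (iii) [cough => start_antiviral]; (xi) [culture_positive, discharge_ok => order_xray]. Adds start_antiviral, order_xray.
Round 3: (ii) [order_xray, order_pcr => fever_present]; (v) [start_antiviral, age_over_65 => hydration_advised]; (vii) [start_antiviral, immunocompromised => notify_public_health]. Adds fever_present, hydration_advised, notify_public_health.
Round 4: (vi) [fever_present, hydration_advised => o2_sat_low]. Adds o2_sat_low.
o2_sat_low first appears in round 4.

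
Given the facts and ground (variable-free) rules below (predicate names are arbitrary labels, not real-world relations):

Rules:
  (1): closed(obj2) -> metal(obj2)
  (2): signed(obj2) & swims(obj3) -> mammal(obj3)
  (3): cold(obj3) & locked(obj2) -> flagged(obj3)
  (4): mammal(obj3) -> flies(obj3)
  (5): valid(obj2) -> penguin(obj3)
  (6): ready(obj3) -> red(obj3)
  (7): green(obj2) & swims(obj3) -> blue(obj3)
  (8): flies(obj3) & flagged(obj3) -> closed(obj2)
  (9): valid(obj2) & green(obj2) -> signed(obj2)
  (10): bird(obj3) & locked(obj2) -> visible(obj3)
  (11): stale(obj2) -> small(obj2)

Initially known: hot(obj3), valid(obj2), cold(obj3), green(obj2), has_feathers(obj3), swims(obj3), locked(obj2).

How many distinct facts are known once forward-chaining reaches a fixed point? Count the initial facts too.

[1] (3) [cold(obj3) & locked(obj2) -> flagged(obj3)]; (5) [valid(obj2) -> penguin(obj3)]; (7) [green(obj2) & swims(obj3) -> blue(obj3)]; (9) [valid(obj2) & green(obj2) -> signed(obj2)]. ⇒ new: flagged(obj3), penguin(obj3), blue(obj3), signed(obj2).
[2] (2) [signed(obj2) & swims(obj3) -> mammal(obj3)]. ⇒ new: mammal(obj3).
[3] (4) [mammal(obj3) -> flies(obj3)]. ⇒ new: flies(obj3).
[4] (8) [flies(obj3) & flagged(obj3) -> closed(obj2)]. ⇒ new: closed(obj2).
[5] (1) [closed(obj2) -> metal(obj2)]. ⇒ new: metal(obj2).
Closure: {blue(obj3), closed(obj2), cold(obj3), flagged(obj3), flies(obj3), green(obj2), has_feathers(obj3), hot(obj3), locked(obj2), mammal(obj3), metal(obj2), penguin(obj3), signed(obj2), swims(obj3), valid(obj2)} — 15 facts.

15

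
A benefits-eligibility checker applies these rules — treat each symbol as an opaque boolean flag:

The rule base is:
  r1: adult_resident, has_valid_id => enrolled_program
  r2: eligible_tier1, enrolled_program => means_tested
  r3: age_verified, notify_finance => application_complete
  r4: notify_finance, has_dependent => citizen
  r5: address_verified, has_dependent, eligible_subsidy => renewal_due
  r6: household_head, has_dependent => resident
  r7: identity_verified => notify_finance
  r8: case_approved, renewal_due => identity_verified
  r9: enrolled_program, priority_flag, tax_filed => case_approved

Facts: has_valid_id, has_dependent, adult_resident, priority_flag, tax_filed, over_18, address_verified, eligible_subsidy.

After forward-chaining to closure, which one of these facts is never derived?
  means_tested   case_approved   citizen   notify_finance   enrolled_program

means_tested

Round 1: r1 [adult_resident, has_valid_id => enrolled_program]; r5 [address_verified, has_dependent, eligible_subsidy => renewal_due]. Adds enrolled_program, renewal_due.
Round 2: r9 [enrolled_program, priority_flag, tax_filed => case_approved]. Adds case_approved.
Round 3: r8 [case_approved, renewal_due => identity_verified]. Adds identity_verified.
Round 4: r7 [identity_verified => notify_finance]. Adds notify_finance.
Round 5: r4 [notify_finance, has_dependent => citizen]. Adds citizen.
Derived: notify_finance (round 4), enrolled_program (round 1), case_approved (round 2), citizen (round 5). means_tested never appears in any round.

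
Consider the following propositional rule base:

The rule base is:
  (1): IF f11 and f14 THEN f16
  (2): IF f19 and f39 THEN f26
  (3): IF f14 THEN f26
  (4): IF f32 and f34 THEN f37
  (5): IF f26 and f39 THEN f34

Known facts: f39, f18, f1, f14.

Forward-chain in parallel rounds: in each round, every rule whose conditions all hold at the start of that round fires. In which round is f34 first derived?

2

Round 1 — (3), derive f26.
Round 2 — (5), derive f34.
f34 first appears in round 2.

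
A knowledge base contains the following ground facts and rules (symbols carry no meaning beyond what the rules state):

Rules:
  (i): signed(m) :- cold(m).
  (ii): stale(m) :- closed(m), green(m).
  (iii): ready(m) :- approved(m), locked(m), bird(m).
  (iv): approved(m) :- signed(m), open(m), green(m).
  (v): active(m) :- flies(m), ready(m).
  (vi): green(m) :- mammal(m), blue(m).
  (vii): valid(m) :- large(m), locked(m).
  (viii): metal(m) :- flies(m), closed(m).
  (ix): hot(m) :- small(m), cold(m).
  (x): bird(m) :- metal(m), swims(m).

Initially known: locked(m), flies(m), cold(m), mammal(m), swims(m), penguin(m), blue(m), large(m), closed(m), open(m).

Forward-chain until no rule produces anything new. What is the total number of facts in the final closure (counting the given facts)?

19

[1] (i) [signed(m) :- cold(m).]; (vi) [green(m) :- mammal(m), blue(m).]; (vii) [valid(m) :- large(m), locked(m).]; (viii) [metal(m) :- flies(m), closed(m).]. ⇒ new: signed(m), green(m), valid(m), metal(m).
[2] (ii) [stale(m) :- closed(m), green(m).]; (iv) [approved(m) :- signed(m), open(m), green(m).]; (x) [bird(m) :- metal(m), swims(m).]. ⇒ new: stale(m), approved(m), bird(m).
[3] (iii) [ready(m) :- approved(m), locked(m), bird(m).]. ⇒ new: ready(m).
[4] (v) [active(m) :- flies(m), ready(m).]. ⇒ new: active(m).
Closure: {active(m), approved(m), bird(m), blue(m), closed(m), cold(m), flies(m), green(m), large(m), locked(m), mammal(m), metal(m), open(m), penguin(m), ready(m), signed(m), stale(m), swims(m), valid(m)} — 19 facts.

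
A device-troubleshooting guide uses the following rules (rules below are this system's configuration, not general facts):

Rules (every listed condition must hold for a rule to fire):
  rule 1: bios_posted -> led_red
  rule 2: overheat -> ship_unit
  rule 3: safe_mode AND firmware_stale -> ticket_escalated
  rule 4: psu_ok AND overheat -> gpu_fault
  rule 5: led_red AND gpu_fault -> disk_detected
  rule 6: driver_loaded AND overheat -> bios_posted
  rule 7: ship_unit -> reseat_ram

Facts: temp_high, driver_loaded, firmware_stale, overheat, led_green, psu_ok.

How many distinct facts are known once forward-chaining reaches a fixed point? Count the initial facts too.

12

Round 1: rule 2 [overheat -> ship_unit]; rule 4 [psu_ok AND overheat -> gpu_fault]; rule 6 [driver_loaded AND overheat -> bios_posted]. Adds ship_unit, gpu_fault, bios_posted.
Round 2: rule 1 [bios_posted -> led_red]; rule 7 [ship_unit -> reseat_ram]. Adds led_red, reseat_ram.
Round 3: rule 5 [led_red AND gpu_fault -> disk_detected]. Adds disk_detected.
Closure: {bios_posted, disk_detected, driver_loaded, firmware_stale, gpu_fault, led_green, led_red, overheat, psu_ok, reseat_ram, ship_unit, temp_high} — 12 facts.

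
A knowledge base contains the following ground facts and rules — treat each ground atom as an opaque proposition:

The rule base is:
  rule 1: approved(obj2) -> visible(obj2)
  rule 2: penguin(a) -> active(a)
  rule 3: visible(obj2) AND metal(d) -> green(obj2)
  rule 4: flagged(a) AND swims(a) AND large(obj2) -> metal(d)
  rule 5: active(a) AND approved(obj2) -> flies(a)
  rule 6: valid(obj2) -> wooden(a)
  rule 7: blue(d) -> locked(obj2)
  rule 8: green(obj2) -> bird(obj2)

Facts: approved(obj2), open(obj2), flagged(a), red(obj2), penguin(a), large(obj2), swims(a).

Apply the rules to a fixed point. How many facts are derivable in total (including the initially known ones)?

13

Round 1: rule 1 [approved(obj2) -> visible(obj2)]; rule 2 [penguin(a) -> active(a)]; rule 4 [flagged(a) AND swims(a) AND large(obj2) -> metal(d)]. Adds visible(obj2), active(a), metal(d).
Round 2: rule 3 [visible(obj2) AND metal(d) -> green(obj2)]; rule 5 [active(a) AND approved(obj2) -> flies(a)]. Adds green(obj2), flies(a).
Round 3: rule 8 [green(obj2) -> bird(obj2)]. Adds bird(obj2).
Closure: {active(a), approved(obj2), bird(obj2), flagged(a), flies(a), green(obj2), large(obj2), metal(d), open(obj2), penguin(a), red(obj2), swims(a), visible(obj2)} — 13 facts.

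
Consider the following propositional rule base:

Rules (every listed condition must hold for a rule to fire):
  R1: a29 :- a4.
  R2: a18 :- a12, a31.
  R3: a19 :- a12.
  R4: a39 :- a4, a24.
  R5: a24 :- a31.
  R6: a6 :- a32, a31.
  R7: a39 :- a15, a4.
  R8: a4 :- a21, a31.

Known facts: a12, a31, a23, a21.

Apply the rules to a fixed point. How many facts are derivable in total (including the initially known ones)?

Round 1: R2 [a18 :- a12, a31.]; R3 [a19 :- a12.]; R5 [a24 :- a31.]; R8 [a4 :- a21, a31.]. New: a18, a19, a24, a4.
Round 2: R1 [a29 :- a4.]; R4 [a39 :- a4, a24.]. New: a29, a39.
Closure: {a12, a18, a19, a21, a23, a24, a29, a31, a39, a4} — 10 facts.

10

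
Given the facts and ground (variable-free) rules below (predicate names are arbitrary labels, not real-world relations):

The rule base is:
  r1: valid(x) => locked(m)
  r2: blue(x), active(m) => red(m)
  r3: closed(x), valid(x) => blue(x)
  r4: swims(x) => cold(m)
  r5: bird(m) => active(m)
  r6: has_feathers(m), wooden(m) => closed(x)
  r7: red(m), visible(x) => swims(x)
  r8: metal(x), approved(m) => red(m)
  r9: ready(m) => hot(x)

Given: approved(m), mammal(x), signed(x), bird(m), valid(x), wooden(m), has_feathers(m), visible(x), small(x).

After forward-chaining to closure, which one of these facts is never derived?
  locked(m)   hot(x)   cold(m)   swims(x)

hot(x)

Round 1 — r1, r5, r6, derive locked(m), active(m), closed(x).
Round 2 — r3, derive blue(x).
Round 3 — r2, derive red(m).
Round 4 — r7, derive swims(x).
Round 5 — r4, derive cold(m).
Derived: locked(m) (round 1), swims(x) (round 4), cold(m) (round 5). hot(x) never appears in any round.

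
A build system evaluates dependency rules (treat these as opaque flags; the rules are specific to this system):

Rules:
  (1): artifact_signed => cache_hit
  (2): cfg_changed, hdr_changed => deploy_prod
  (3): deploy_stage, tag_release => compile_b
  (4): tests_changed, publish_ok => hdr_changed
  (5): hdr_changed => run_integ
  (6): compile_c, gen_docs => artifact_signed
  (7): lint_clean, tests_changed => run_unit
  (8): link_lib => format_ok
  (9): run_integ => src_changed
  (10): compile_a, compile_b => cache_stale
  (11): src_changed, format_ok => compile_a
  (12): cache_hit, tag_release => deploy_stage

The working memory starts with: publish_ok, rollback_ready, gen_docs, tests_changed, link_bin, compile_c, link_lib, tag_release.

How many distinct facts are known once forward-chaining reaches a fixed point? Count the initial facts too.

18

Round 1: (4) [tests_changed, publish_ok => hdr_changed]; (6) [compile_c, gen_docs => artifact_signed]; (8) [link_lib => format_ok]. New: hdr_changed, artifact_signed, format_ok.
Round 2: (1) [artifact_signed => cache_hit]; (5) [hdr_changed => run_integ]. New: cache_hit, run_integ.
Round 3: (9) [run_integ => src_changed]; (12) [cache_hit, tag_release => deploy_stage]. New: src_changed, deploy_stage.
Round 4: (3) [deploy_stage, tag_release => compile_b]; (11) [src_changed, format_ok => compile_a]. New: compile_b, compile_a.
Round 5: (10) [compile_a, compile_b => cache_stale]. New: cache_stale.
Closure: {artifact_signed, cache_hit, cache_stale, compile_a, compile_b, compile_c, deploy_stage, format_ok, gen_docs, hdr_changed, link_bin, link_lib, publish_ok, rollback_ready, run_integ, src_changed, tag_release, tests_changed} — 18 facts.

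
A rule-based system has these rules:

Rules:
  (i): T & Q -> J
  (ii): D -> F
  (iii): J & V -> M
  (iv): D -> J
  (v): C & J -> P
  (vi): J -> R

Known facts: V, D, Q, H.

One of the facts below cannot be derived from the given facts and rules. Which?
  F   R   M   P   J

P

Round 1: (ii) [D -> F]; (iv) [D -> J]. Adds F, J.
Round 2: (iii) [J & V -> M]; (vi) [J -> R]. Adds M, R.
Derived: M (round 2), J (round 1), F (round 1), R (round 2). P never appears in any round.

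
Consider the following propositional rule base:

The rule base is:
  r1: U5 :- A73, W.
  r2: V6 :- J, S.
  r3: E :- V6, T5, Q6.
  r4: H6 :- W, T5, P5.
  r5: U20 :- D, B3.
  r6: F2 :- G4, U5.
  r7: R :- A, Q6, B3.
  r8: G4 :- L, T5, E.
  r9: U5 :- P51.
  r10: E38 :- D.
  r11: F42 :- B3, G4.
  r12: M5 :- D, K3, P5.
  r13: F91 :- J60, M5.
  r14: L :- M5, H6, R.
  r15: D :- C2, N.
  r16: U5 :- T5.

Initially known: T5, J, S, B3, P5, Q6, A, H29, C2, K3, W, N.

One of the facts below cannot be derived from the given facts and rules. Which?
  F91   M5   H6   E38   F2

F91

Round 1 — r2, r4, r7, r15, r16, derive V6, H6, R, D, U5.
Round 2 — r3, r5, r10, r12, derive E, U20, E38, M5.
Round 3 — r14, derive L.
Round 4 — r8, derive G4.
Round 5 — r6, r11, derive F2, F42.
Derived: M5 (round 2), E38 (round 2), F2 (round 5), H6 (round 1). F91 never appears in any round.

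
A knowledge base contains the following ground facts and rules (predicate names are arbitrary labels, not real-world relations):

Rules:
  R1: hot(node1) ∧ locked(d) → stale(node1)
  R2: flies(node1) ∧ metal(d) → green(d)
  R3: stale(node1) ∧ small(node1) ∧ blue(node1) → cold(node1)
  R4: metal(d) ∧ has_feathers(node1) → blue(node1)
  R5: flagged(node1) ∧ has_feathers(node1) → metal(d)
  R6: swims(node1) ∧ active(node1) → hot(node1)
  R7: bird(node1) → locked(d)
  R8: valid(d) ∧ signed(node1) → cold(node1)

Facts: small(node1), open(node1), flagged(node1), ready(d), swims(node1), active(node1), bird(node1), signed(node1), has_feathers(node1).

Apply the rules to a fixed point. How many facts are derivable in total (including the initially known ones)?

15

[1] R5 [flagged(node1) ∧ has_feathers(node1) → metal(d)]; R6 [swims(node1) ∧ active(node1) → hot(node1)]; R7 [bird(node1) → locked(d)]. ⇒ new: metal(d), hot(node1), locked(d).
[2] R1 [hot(node1) ∧ locked(d) → stale(node1)]; R4 [metal(d) ∧ has_feathers(node1) → blue(node1)]. ⇒ new: stale(node1), blue(node1).
[3] R3 [stale(node1) ∧ small(node1) ∧ blue(node1) → cold(node1)]. ⇒ new: cold(node1).
Closure: {active(node1), bird(node1), blue(node1), cold(node1), flagged(node1), has_feathers(node1), hot(node1), locked(d), metal(d), open(node1), ready(d), signed(node1), small(node1), stale(node1), swims(node1)} — 15 facts.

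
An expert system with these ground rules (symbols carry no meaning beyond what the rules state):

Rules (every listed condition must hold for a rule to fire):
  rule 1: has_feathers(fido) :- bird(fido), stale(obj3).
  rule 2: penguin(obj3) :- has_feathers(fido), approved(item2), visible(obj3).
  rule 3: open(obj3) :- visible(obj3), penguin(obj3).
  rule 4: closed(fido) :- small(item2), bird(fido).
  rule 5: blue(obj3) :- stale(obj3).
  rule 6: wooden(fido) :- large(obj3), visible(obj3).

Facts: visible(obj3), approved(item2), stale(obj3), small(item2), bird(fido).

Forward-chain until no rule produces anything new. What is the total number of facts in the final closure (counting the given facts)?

Round 1: rule 1 [has_feathers(fido) :- bird(fido), stale(obj3).]; rule 4 [closed(fido) :- small(item2), bird(fido).]; rule 5 [blue(obj3) :- stale(obj3).]. Adds has_feathers(fido), closed(fido), blue(obj3).
Round 2: rule 2 [penguin(obj3) :- has_feathers(fido), approved(item2), visible(obj3).]. Adds penguin(obj3).
Round 3: rule 3 [open(obj3) :- visible(obj3), penguin(obj3).]. Adds open(obj3).
Closure: {approved(item2), bird(fido), blue(obj3), closed(fido), has_feathers(fido), open(obj3), penguin(obj3), small(item2), stale(obj3), visible(obj3)} — 10 facts.

10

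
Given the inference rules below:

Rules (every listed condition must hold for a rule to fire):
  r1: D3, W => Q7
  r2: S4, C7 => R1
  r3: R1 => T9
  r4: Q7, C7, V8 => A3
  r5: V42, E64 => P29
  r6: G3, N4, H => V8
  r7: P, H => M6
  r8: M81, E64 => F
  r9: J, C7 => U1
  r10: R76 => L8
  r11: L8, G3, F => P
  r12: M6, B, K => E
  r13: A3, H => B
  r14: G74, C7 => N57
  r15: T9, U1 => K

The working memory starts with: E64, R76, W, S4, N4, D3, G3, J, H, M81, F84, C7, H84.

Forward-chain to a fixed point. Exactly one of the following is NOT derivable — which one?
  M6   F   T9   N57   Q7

Round 1 — r1, r2, r6, r8, r9, r10, derive Q7, R1, V8, F, U1, L8.
Round 2 — r3, r4, r11, derive T9, A3, P.
Round 3 — r7, r13, r15, derive M6, B, K.
Round 4 — r12, derive E.
Derived: T9 (round 2), M6 (round 3), Q7 (round 1), F (round 1). N57 never appears in any round.

N57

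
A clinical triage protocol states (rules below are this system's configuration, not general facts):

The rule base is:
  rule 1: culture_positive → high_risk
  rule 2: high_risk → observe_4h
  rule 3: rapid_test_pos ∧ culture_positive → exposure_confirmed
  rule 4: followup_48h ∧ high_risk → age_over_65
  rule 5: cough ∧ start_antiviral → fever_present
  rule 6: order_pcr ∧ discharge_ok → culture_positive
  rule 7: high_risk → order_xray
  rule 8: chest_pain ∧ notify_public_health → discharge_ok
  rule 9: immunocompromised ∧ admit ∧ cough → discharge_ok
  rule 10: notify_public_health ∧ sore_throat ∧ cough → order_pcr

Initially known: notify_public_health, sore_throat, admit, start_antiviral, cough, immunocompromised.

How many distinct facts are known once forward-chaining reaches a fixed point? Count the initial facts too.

13

Round 1: rule 5 [cough ∧ start_antiviral → fever_present]; rule 9 [immunocompromised ∧ admit ∧ cough → discharge_ok]; rule 10 [notify_public_health ∧ sore_throat ∧ cough → order_pcr]. New: fever_present, discharge_ok, order_pcr.
Round 2: rule 6 [order_pcr ∧ discharge_ok → culture_positive]. New: culture_positive.
Round 3: rule 1 [culture_positive → high_risk]. New: high_risk.
Round 4: rule 2 [high_risk → observe_4h]; rule 7 [high_risk → order_xray]. New: observe_4h, order_xray.
Closure: {admit, cough, culture_positive, discharge_ok, fever_present, high_risk, immunocompromised, notify_public_health, observe_4h, order_pcr, order_xray, sore_throat, start_antiviral} — 13 facts.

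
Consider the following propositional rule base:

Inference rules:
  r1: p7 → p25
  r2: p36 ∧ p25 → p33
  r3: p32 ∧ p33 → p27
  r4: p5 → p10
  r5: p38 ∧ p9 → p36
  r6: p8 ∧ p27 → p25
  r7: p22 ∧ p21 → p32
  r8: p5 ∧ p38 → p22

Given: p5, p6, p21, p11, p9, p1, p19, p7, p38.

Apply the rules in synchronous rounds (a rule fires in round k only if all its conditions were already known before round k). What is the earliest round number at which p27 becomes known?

3

[1] r1 [p7 → p25]; r4 [p5 → p10]; r5 [p38 ∧ p9 → p36]; r8 [p5 ∧ p38 → p22]. ⇒ new: p25, p10, p36, p22.
[2] r2 [p36 ∧ p25 → p33]; r7 [p22 ∧ p21 → p32]. ⇒ new: p33, p32.
[3] r3 [p32 ∧ p33 → p27]. ⇒ new: p27.
p27 first appears in round 3.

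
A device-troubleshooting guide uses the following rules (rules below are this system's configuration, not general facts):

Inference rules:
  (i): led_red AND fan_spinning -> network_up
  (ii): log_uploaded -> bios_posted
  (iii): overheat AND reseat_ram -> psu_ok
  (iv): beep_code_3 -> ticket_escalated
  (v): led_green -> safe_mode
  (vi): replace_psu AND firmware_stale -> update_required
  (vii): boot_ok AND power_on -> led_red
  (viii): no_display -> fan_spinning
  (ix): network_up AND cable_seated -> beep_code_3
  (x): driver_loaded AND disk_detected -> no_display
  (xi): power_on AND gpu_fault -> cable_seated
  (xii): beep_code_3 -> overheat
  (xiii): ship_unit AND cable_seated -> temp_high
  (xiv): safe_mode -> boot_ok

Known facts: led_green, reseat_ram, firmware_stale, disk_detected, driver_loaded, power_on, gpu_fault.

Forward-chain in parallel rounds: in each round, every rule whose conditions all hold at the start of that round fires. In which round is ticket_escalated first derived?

Round 1 — (v), (x), (xi), derive safe_mode, no_display, cable_seated.
Round 2 — (viii), (xiv), derive fan_spinning, boot_ok.
Round 3 — (vii), derive led_red.
Round 4 — (i), derive network_up.
Round 5 — (ix), derive beep_code_3.
Round 6 — (iv), (xii), derive ticket_escalated, overheat.
ticket_escalated first appears in round 6.

6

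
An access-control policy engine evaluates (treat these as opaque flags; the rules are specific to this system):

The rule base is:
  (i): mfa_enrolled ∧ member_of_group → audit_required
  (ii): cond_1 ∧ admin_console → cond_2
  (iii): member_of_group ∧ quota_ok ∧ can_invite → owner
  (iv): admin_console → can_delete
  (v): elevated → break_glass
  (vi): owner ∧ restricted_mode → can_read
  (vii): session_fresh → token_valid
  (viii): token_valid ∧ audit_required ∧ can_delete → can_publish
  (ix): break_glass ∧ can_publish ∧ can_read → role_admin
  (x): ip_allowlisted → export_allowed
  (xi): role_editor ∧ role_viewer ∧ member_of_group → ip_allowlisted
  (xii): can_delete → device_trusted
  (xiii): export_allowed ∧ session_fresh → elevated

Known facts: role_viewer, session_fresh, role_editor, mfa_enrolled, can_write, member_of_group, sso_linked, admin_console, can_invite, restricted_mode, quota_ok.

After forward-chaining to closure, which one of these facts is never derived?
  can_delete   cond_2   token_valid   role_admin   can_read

Round 1 — (i), (iii), (iv), (vii), (xi), derive audit_required, owner, can_delete, token_valid, ip_allowlisted.
Round 2 — (vi), (viii), (x), (xii), derive can_read, can_publish, export_allowed, device_trusted.
Round 3 — (xiii), derive elevated.
Round 4 — (v), derive break_glass.
Round 5 — (ix), derive role_admin.
Derived: can_delete (round 1), token_valid (round 1), role_admin (round 5), can_read (round 2). cond_2 never appears in any round.

cond_2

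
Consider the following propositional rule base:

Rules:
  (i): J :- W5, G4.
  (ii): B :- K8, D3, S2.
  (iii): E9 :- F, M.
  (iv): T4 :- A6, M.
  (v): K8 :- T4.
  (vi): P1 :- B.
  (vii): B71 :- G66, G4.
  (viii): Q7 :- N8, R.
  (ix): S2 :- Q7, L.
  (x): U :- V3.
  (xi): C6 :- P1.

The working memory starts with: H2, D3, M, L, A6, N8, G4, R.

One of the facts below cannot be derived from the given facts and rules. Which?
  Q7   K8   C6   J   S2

J

Round 1: (iv) [T4 :- A6, M.]; (viii) [Q7 :- N8, R.]. New: T4, Q7.
Round 2: (v) [K8 :- T4.]; (ix) [S2 :- Q7, L.]. New: K8, S2.
Round 3: (ii) [B :- K8, D3, S2.]. New: B.
Round 4: (vi) [P1 :- B.]. New: P1.
Round 5: (xi) [C6 :- P1.]. New: C6.
Derived: Q7 (round 1), S2 (round 2), K8 (round 2), C6 (round 5). J never appears in any round.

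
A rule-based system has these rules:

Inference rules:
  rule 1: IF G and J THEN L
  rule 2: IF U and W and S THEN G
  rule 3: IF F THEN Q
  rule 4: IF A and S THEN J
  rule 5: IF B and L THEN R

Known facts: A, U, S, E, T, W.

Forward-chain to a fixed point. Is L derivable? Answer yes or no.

Round 1 — rule 2, rule 4, derive G, J.
Round 2 — rule 1, derive L.
L appears in round 2, so it is derivable.

yes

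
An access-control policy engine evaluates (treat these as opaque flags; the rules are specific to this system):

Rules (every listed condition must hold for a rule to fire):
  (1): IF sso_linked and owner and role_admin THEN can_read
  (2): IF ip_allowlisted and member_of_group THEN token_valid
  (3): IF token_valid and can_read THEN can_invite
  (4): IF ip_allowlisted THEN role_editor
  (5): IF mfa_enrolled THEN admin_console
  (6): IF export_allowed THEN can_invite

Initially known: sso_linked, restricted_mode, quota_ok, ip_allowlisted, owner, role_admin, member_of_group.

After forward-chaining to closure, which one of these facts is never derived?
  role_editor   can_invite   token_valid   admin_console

Round 1: (1) [IF sso_linked and owner and role_admin THEN can_read]; (2) [IF ip_allowlisted and member_of_group THEN token_valid]; (4) [IF ip_allowlisted THEN role_editor]. New: can_read, token_valid, role_editor.
Round 2: (3) [IF token_valid and can_read THEN can_invite]. New: can_invite.
Derived: can_invite (round 2), role_editor (round 1), token_valid (round 1). admin_console never appears in any round.

admin_console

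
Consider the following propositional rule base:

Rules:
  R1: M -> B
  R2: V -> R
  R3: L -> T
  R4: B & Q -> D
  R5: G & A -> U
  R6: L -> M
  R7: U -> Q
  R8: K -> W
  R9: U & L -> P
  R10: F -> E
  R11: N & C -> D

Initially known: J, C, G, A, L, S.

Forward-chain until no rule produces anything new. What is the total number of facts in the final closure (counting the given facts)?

13

[1] R3 [L -> T]; R5 [G & A -> U]; R6 [L -> M]. ⇒ new: T, U, M.
[2] R1 [M -> B]; R7 [U -> Q]; R9 [U & L -> P]. ⇒ new: B, Q, P.
[3] R4 [B & Q -> D]. ⇒ new: D.
Closure: {A, B, C, D, G, J, L, M, P, Q, S, T, U} — 13 facts.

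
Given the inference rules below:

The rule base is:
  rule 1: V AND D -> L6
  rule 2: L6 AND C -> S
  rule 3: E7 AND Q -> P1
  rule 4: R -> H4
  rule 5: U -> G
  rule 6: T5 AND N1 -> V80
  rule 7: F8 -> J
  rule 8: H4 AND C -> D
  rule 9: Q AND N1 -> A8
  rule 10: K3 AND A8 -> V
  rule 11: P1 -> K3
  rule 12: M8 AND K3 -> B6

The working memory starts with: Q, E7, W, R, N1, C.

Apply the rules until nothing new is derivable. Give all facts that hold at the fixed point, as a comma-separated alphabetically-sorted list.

Round 1: rule 3 [E7 AND Q -> P1]; rule 4 [R -> H4]; rule 9 [Q AND N1 -> A8]. New: P1, H4, A8.
Round 2: rule 8 [H4 AND C -> D]; rule 11 [P1 -> K3]. New: D, K3.
Round 3: rule 10 [K3 AND A8 -> V]. New: V.
Round 4: rule 1 [V AND D -> L6]. New: L6.
Round 5: rule 2 [L6 AND C -> S]. New: S.

A8, C, D, E7, H4, K3, L6, N1, P1, Q, R, S, V, W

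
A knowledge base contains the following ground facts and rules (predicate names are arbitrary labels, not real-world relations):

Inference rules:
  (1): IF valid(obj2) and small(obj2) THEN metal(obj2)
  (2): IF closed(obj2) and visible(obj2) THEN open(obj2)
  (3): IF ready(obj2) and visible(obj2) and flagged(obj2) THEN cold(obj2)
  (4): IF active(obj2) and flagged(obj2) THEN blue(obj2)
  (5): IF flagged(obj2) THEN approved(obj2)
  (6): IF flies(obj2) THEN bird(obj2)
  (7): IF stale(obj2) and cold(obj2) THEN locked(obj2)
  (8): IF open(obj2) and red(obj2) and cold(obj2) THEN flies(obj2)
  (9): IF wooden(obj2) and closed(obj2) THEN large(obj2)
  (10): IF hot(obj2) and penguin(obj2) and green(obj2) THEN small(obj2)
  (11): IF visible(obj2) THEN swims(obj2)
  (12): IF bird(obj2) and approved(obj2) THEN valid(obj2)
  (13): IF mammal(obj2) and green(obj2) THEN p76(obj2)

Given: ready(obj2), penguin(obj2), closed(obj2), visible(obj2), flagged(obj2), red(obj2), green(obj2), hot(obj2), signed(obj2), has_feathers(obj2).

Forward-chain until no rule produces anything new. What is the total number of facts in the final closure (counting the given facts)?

19

Round 1: (2) [IF closed(obj2) and visible(obj2) THEN open(obj2)]; (3) [IF ready(obj2) and visible(obj2) and flagged(obj2) THEN cold(obj2)]; (5) [IF flagged(obj2) THEN approved(obj2)]; (10) [IF hot(obj2) and penguin(obj2) and green(obj2) THEN small(obj2)]; (11) [IF visible(obj2) THEN swims(obj2)]. Adds open(obj2), cold(obj2), approved(obj2), small(obj2), swims(obj2).
Round 2: (8) [IF open(obj2) and red(obj2) and cold(obj2) THEN flies(obj2)]. Adds flies(obj2).
Round 3: (6) [IF flies(obj2) THEN bird(obj2)]. Adds bird(obj2).
Round 4: (12) [IF bird(obj2) and approved(obj2) THEN valid(obj2)]. Adds valid(obj2).
Round 5: (1) [IF valid(obj2) and small(obj2) THEN metal(obj2)]. Adds metal(obj2).
Closure: {approved(obj2), bird(obj2), closed(obj2), cold(obj2), flagged(obj2), flies(obj2), green(obj2), has_feathers(obj2), hot(obj2), metal(obj2), open(obj2), penguin(obj2), ready(obj2), red(obj2), signed(obj2), small(obj2), swims(obj2), valid(obj2), visible(obj2)} — 19 facts.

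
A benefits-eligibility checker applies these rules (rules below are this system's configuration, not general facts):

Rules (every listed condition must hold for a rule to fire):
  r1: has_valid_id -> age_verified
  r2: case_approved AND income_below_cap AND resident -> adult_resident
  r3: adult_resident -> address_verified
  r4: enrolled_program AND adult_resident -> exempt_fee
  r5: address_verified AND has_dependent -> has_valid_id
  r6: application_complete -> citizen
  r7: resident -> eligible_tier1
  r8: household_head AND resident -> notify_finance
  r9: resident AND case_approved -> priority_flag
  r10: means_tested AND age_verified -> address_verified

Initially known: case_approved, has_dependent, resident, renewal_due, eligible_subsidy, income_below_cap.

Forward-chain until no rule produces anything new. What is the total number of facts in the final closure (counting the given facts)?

12

Round 1: r2 [case_approved AND income_below_cap AND resident -> adult_resident]; r7 [resident -> eligible_tier1]; r9 [resident AND case_approved -> priority_flag]. Adds adult_resident, eligible_tier1, priority_flag.
Round 2: r3 [adult_resident -> address_verified]. Adds address_verified.
Round 3: r5 [address_verified AND has_dependent -> has_valid_id]. Adds has_valid_id.
Round 4: r1 [has_valid_id -> age_verified]. Adds age_verified.
Closure: {address_verified, adult_resident, age_verified, case_approved, eligible_subsidy, eligible_tier1, has_dependent, has_valid_id, income_below_cap, priority_flag, renewal_due, resident} — 12 facts.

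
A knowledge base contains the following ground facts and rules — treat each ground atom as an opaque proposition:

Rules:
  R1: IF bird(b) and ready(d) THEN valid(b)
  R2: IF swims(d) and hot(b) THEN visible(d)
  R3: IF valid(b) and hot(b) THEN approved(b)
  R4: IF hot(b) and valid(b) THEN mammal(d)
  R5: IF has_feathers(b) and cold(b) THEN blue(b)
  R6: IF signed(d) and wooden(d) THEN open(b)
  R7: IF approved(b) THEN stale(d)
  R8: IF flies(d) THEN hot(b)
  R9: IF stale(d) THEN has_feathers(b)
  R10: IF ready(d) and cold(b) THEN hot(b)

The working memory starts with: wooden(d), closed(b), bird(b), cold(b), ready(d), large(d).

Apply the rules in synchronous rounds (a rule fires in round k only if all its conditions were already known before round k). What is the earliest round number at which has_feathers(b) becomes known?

Round 1: R1 [IF bird(b) and ready(d) THEN valid(b)]; R10 [IF ready(d) and cold(b) THEN hot(b)]. Adds valid(b), hot(b).
Round 2: R3 [IF valid(b) and hot(b) THEN approved(b)]; R4 [IF hot(b) and valid(b) THEN mammal(d)]. Adds approved(b), mammal(d).
Round 3: R7 [IF approved(b) THEN stale(d)]. Adds stale(d).
Round 4: R9 [IF stale(d) THEN has_feathers(b)]. Adds has_feathers(b).
has_feathers(b) first appears in round 4.

4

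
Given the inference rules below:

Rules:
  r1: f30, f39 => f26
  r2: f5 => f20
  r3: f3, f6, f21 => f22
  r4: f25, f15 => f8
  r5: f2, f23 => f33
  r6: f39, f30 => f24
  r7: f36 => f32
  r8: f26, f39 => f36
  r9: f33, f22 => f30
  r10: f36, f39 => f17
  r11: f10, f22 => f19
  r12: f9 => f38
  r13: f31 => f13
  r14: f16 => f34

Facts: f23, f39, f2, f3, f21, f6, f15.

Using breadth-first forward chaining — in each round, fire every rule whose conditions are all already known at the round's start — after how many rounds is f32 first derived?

5

Round 1: r3 [f3, f6, f21 => f22]; r5 [f2, f23 => f33]. New: f22, f33.
Round 2: r9 [f33, f22 => f30]. New: f30.
Round 3: r1 [f30, f39 => f26]; r6 [f39, f30 => f24]. New: f26, f24.
Round 4: r8 [f26, f39 => f36]. New: f36.
Round 5: r7 [f36 => f32]; r10 [f36, f39 => f17]. New: f32, f17.
f32 first appears in round 5.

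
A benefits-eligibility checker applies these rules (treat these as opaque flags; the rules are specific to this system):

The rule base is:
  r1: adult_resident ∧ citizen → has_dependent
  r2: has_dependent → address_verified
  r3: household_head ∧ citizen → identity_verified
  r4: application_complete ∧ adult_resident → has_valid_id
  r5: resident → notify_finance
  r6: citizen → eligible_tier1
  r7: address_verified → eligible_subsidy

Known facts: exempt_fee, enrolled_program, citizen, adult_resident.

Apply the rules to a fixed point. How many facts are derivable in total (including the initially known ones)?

Round 1 fires r1, r6, giving has_dependent, eligible_tier1.
Round 2 fires r2, giving address_verified.
Round 3 fires r7, giving eligible_subsidy.
Closure: {address_verified, adult_resident, citizen, eligible_subsidy, eligible_tier1, enrolled_program, exempt_fee, has_dependent} — 8 facts.

8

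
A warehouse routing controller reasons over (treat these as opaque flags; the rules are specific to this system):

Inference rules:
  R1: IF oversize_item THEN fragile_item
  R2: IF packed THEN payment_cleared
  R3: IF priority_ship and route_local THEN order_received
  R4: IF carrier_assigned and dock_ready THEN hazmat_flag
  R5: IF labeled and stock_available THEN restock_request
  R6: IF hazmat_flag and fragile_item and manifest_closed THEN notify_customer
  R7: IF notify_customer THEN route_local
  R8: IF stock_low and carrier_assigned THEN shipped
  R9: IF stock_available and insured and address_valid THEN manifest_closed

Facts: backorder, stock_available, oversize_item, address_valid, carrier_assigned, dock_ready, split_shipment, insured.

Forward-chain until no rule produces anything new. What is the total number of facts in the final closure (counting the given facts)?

Round 1: R1 [IF oversize_item THEN fragile_item]; R4 [IF carrier_assigned and dock_ready THEN hazmat_flag]; R9 [IF stock_available and insured and address_valid THEN manifest_closed]. New: fragile_item, hazmat_flag, manifest_closed.
Round 2: R6 [IF hazmat_flag and fragile_item and manifest_closed THEN notify_customer]. New: notify_customer.
Round 3: R7 [IF notify_customer THEN route_local]. New: route_local.
Closure: {address_valid, backorder, carrier_assigned, dock_ready, fragile_item, hazmat_flag, insured, manifest_closed, notify_customer, oversize_item, route_local, split_shipment, stock_available} — 13 facts.

13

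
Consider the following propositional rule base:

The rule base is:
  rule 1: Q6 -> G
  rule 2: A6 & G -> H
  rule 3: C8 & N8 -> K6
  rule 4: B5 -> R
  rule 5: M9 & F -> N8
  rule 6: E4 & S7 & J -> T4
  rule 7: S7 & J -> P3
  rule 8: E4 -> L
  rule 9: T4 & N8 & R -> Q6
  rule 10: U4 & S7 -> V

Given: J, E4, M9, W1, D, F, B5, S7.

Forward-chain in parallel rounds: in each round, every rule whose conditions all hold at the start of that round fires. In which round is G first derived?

Round 1 fires rule 4, rule 5, rule 6, rule 7, rule 8, giving R, N8, T4, P3, L.
Round 2 fires rule 9, giving Q6.
Round 3 fires rule 1, giving G.
G first appears in round 3.

3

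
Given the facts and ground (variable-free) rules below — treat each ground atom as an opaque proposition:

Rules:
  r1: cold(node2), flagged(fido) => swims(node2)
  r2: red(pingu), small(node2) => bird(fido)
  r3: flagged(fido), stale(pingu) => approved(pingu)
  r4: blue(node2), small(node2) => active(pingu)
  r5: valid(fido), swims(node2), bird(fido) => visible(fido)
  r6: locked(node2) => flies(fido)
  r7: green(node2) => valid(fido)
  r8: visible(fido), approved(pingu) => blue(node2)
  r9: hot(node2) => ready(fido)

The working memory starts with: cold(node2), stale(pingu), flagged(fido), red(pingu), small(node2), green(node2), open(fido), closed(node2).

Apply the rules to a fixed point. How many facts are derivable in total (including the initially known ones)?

15

[1] r1 [cold(node2), flagged(fido) => swims(node2)]; r2 [red(pingu), small(node2) => bird(fido)]; r3 [flagged(fido), stale(pingu) => approved(pingu)]; r7 [green(node2) => valid(fido)]. ⇒ new: swims(node2), bird(fido), approved(pingu), valid(fido).
[2] r5 [valid(fido), swims(node2), bird(fido) => visible(fido)]. ⇒ new: visible(fido).
[3] r8 [visible(fido), approved(pingu) => blue(node2)]. ⇒ new: blue(node2).
[4] r4 [blue(node2), small(node2) => active(pingu)]. ⇒ new: active(pingu).
Closure: {active(pingu), approved(pingu), bird(fido), blue(node2), closed(node2), cold(node2), flagged(fido), green(node2), open(fido), red(pingu), small(node2), stale(pingu), swims(node2), valid(fido), visible(fido)} — 15 facts.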